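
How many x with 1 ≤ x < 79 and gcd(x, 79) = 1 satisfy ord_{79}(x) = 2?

1

φ(79) = 79 − 1 = 78 = 2 · 3 · 13.
In a cyclic group of order 78, there are φ(d) elements of order d for each divisor d of 78, and zero for non-divisors.
2 | 78, and φ(2) = 2 − 1 = 1.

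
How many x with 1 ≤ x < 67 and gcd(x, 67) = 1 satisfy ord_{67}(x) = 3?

φ(67) = 67 − 1 = 66 = 2 · 3 · 11.
In a cyclic group of order 66, there are φ(d) elements of order d for each divisor d of 66, and zero for non-divisors.
3 | 66, and φ(3) = 3 − 1 = 2.

2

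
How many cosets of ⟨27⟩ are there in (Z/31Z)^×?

The order of 27 must divide φ(31) = 31 − 1 = 30 = 2 · 3 · 5.
Divisors of 30: 1, 2, 3, 5, 6, 10, 15, 30.
Compute 27^d (mod 31) for the divisors d until we hit 1:
27^1 ≡ 27
27^2 ≡ 16
27^3 ≡ 29
27^5 ≡ 30
27^6 ≡ 4
27^10 ≡ 1
The order of 27 is 10, so the subgroup it generates has 10 elements.
[(Z/31Z)^× : ⟨27⟩] = 30/10 = 3.

3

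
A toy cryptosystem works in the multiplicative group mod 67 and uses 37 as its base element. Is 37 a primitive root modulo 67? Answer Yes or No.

No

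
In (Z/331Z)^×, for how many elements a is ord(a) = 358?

0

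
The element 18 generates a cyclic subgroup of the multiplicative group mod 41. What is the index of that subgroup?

By Lagrange's theorem, ord_41(18) divides φ(41) = 41 − 1 = 40 = 2^3 · 5.
Divisors of 40: 1, 2, 4, 5, 8, 10, 20, 40.
Compute 18^d (mod 41) for the divisors d until we hit 1:
18^1 ≡ 18 (mod 41)
18^2 ≡ 37 (mod 41)
18^4 ≡ 16 (mod 41)
18^5 ≡ 1 (mod 41) ✓
Thus |⟨18⟩| = ord(18) = 5.
The index is φ(41) / ord(18) = 40 / 5 = 8.

8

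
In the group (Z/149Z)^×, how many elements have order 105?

0

φ(149) = 149 − 1 = 148 = 2^2 · 37.
(Z/149Z)^× is cyclic (|G| = 148); a cyclic group of order m has exactly φ(d) elements of each order d | m, and none otherwise.
Here 148 is not a multiple of 105, so there are no elements of order 105.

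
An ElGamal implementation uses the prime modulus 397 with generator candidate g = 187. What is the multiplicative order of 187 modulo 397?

396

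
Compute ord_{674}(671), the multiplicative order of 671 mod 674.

168

The order of 671 must divide φ(674) = φ(2)·φ(337) = 1·336 = 336 = 2^4 · 3 · 7.
Divisors of 336: 1, 2, 3, 4, 6, 7, 8, 12, 14, 16, 21, 24, 28, 42, 48, 56, 84, 112, 168, 336.
Test each divisor d:
671^1 ≡ 671 (mod 674)
671^2 ≡ 9 (mod 674)
671^3 ≡ 647 (mod 674)
671^4 ≡ 81 (mod 674)
671^6 ≡ 55 (mod 674)
671^7 ≡ 509 (mod 674)
671^8 ≡ 495 (mod 674)
671^12 ≡ 329 (mod 674)
671^14 ≡ 265 (mod 674)
671^16 ≡ 363 (mod 674)
671^21 ≡ 85 (mod 674)
671^24 ≡ 401 (mod 674)
671^28 ≡ 129 (mod 674)
671^42 ≡ 485 (mod 674)
671^48 ≡ 389 (mod 674)
671^56 ≡ 465 (mod 674)
671^84 ≡ 673 (mod 674)
671^112 ≡ 545 (mod 674)
671^168 ≡ 1 (mod 674) ✓
Therefore the multiplicative order of 671 modulo 674 is 168.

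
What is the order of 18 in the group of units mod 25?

4

Since 18 ∈ (Z/25Z)^×, its order divides φ(25) = φ(5^2) = 5·(5−1) = 20 = 2^2 · 5.
Divisors of 20: 1, 2, 4, 5, 10, 20.
Compute 18^d (mod 25) for the divisors d until we hit 1:
18^1 ≡ 18 (mod 25)
18^2 ≡ 24 (mod 25)
18^4 ≡ 1 (mod 25) ✓
The smallest such exponent is 4, so the order of 18 is 4.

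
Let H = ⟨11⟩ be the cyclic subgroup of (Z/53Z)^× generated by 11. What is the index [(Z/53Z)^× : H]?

2

ord(11) | φ(53) = 53 − 1 = 52 = 2^2 · 13.
Divisors of 52: 1, 2, 4, 13, 26, 52.
Test each divisor d:
11^1 ≡ 11
11^2 ≡ 15
11^4 ≡ 13
11^13 ≡ 52
11^26 ≡ 1
The order of 11 is 26, so the subgroup it generates has 26 elements.
The index is φ(53) / ord(11) = 52 / 26 = 2.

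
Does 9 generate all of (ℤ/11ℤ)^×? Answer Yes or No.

φ(11) = 11 − 1 = 10 = 2 · 5.
It suffices to check that the order of 9 is not a proper divisor of 10: compute 9^(10/q) for q ∈ {2, 5}.
9^5 ≡ 1 (mod 11)  [q = 2: ≡ 1 ✗]
9^2 ≡ 4 (mod 11)  [q = 5: ≢ 1 ✓]
Since 9^5 ≡ 1, the order of 9 divides 5 < 10, so 9 is not a primitive root.

No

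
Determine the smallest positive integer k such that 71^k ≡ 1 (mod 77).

5

By Lagrange's theorem, ord_77(71) divides φ(77) = φ(7·11) = (7−1)·(11−1) = 6·10 = 60 = 2^2 · 3 · 5.
Divisors of 60: 1, 2, 3, 4, 5, 6, 10, 12, 15, 20, 30, 60.
Evaluate successive powers at the divisors of 60:
71^1 ≡ 71 (mod 77)
71^2 ≡ 36 (mod 77)
71^3 ≡ 15 (mod 77)
71^4 ≡ 64 (mod 77)
71^5 ≡ 1 (mod 77) ✓
Therefore the multiplicative order of 71 modulo 77 is 5.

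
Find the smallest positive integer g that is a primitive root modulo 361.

φ(361) = φ(19^2) = 19·(19−1) = 342 = 2 · 3^2 · 19.
g is a primitive root iff g^(342/q) ≢ 1 (mod 361) for each prime q ∈ {2, 3, 19}.
g = 2: 2^171 ≡ 360; 2^114 ≡ 292; 2^18 ≡ 58 — none is 1, so 2 is a primitive root.
Hence the least primitive root of 361 is 2.

2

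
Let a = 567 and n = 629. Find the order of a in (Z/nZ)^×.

144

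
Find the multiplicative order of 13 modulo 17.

Since 13 ∈ (Z/17Z)^×, its order divides φ(17) = 17 − 1 = 16 = 2^4.
Divisors of 16: 1, 2, 4, 8, 16.
Compute 13^d (mod 17) for the divisors d until we hit 1:
13^1 ≡ 13
13^2 ≡ 16
13^4 ≡ 1
Hence ord(13) = 4.

4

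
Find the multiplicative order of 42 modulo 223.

222

The order of 42 must divide φ(223) = 223 − 1 = 222 = 2 · 3 · 37.
Divisors of 222: 1, 2, 3, 6, 37, 74, 111, 222.
Test each divisor d:
42^1 ≡ 42 (mod 223)
42^2 ≡ 203 (mod 223)
42^3 ≡ 52 (mod 223)
42^6 ≡ 28 (mod 223)
42^37 ≡ 184 (mod 223)
42^74 ≡ 183 (mod 223)
42^111 ≡ 222 (mod 223)
42^222 ≡ 1 (mod 223) ✓
Hence ord(42) = 222.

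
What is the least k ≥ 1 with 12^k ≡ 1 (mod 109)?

54

By Lagrange's theorem, ord_109(12) divides φ(109) = 109 − 1 = 108 = 2^2 · 3^3.
Divisors of 108: 1, 2, 3, 4, 6, 9, 12, 18, 27, 36, 54, 108.
Compute 12^d (mod 109) for the divisors d until we hit 1:
12^1 ≡ 12 (mod 109)
12^2 ≡ 35 (mod 109)
12^3 ≡ 93 (mod 109)
12^4 ≡ 26 (mod 109)
12^6 ≡ 38 (mod 109)
12^9 ≡ 46 (mod 109)
12^12 ≡ 27 (mod 109)
12^18 ≡ 45 (mod 109)
12^27 ≡ 108 (mod 109)
12^36 ≡ 63 (mod 109)
12^54 ≡ 1 (mod 109) ✓
So ord_109(12) = 54.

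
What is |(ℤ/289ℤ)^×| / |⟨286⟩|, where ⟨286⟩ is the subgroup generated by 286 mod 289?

By Lagrange's theorem, ord_289(286) divides φ(289) = φ(17^2) = 17·(17−1) = 272 = 2^4 · 17.
Divisors of 272: 1, 2, 4, 8, 16, 17, 34, 68, 136, 272.
Check 286^d mod 289 for each divisor in increasing order:
286^1 ≡ 286 (mod 289)
286^2 ≡ 9 (mod 289)
286^4 ≡ 81 (mod 289)
286^8 ≡ 203 (mod 289)
286^16 ≡ 171 (mod 289)
286^17 ≡ 65 (mod 289)
286^34 ≡ 179 (mod 289)
286^68 ≡ 251 (mod 289)
286^136 ≡ 288 (mod 289)
286^272 ≡ 1 (mod 289) ✓
The order of 286 is 272, so the subgroup it generates has 272 elements.
[(Z/289Z)^× : ⟨286⟩] = 272/272 = 1.

1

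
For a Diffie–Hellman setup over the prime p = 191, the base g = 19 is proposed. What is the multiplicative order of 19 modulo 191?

190

By Lagrange's theorem, ord_191(19) divides φ(191) = 191 − 1 = 190 = 2 · 5 · 19.
Divisors of 190: 1, 2, 5, 10, 19, 38, 95, 190.
Compute 19^d (mod 191) for the divisors d until we hit 1:
19^1 ≡ 19 (mod 191)
19^2 ≡ 170 (mod 191)
19^5 ≡ 166 (mod 191)
19^10 ≡ 52 (mod 191)
19^19 ≡ 82 (mod 191)
19^38 ≡ 39 (mod 191)
19^95 ≡ 190 (mod 191)
19^190 ≡ 1 (mod 191) ✓
So ord_191(19) = 190.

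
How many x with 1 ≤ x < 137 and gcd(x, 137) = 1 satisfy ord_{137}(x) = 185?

0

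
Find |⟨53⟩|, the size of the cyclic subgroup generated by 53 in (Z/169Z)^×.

13

By Lagrange's theorem, ord_169(53) divides φ(169) = φ(13^2) = 13·(13−1) = 156 = 2^2 · 3 · 13.
Divisors of 156: 1, 2, 3, 4, 6, 12, 13, 26, 39, 52, 78, 156.
Check 53^d mod 169 for each divisor in increasing order:
53^1 ≡ 53 (mod 169)
53^2 ≡ 105 (mod 169)
53^3 ≡ 157 (mod 169)
53^4 ≡ 40 (mod 169)
53^6 ≡ 144 (mod 169)
53^12 ≡ 118 (mod 169)
53^13 ≡ 1 (mod 169) ✓
Therefore the multiplicative order of 53 modulo 169 is 13.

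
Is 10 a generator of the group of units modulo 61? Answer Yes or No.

φ(61) = 61 − 1 = 60 = 2^2 · 3 · 5.
Test 10^(60/q) mod 61 for each prime factor q of 60:
10^30 ≡ 60 (mod 61)  [q = 2: ≢ 1 ✓]
10^20 ≡ 13 (mod 61)  [q = 3: ≢ 1 ✓]
10^12 ≡ 58 (mod 61)  [q = 5: ≢ 1 ✓]
None equal 1, so ord_61(10) = 60: 10 is a primitive root.

Yes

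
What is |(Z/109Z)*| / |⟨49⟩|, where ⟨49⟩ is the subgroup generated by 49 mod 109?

The order of 49 must divide φ(109) = 109 − 1 = 108 = 2^2 · 3^3.
Divisors of 108: 1, 2, 3, 4, 6, 9, 12, 18, 27, 36, 54, 108.
Compute 49^d (mod 109) for the divisors d until we hit 1:
49^1 ≡ 49 (mod 109)
49^2 ≡ 3 (mod 109)
49^3 ≡ 38 (mod 109)
49^4 ≡ 9 (mod 109)
49^6 ≡ 27 (mod 109)
49^9 ≡ 45 (mod 109)
49^12 ≡ 75 (mod 109)
49^18 ≡ 63 (mod 109)
49^27 ≡ 1 (mod 109) ✓
So ord_109(49) = 27, hence |⟨49⟩| = 27.
Index = |(Z/109Z)^×| / |⟨49⟩| = 108 / 27 = 4.

4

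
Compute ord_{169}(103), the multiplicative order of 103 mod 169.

26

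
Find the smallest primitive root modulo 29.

φ(29) = 29 − 1 = 28 = 2^2 · 7.
g is a primitive root iff g^(28/q) ≢ 1 (mod 29) for each prime q ∈ {2, 7}.
g = 2: 2^14 ≡ 28; 2^4 ≡ 16 — none is 1, so 2 is a primitive root.
So 2 is the smallest generator of (Z/29Z)^×.

2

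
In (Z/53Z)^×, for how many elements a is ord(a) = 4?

φ(53) = 53 − 1 = 52 = 2^2 · 13.
In a cyclic group of order 52, there are φ(d) elements of order d for each divisor d of 52, and zero for non-divisors.
4 = 2^2 divides 52, and φ(4) = 2.

2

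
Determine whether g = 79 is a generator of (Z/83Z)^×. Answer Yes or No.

Yes

φ(83) = 83 − 1 = 82 = 2 · 41.
An element g generates (Z/83Z)^× iff g^(82/q) ≢ 1 (mod 83) for each prime q ∈ {2, 41}.
79^41 ≡ 82 (mod 83)  [q = 2: ≢ 1 ✓]
79^2 ≡ 16 (mod 83)  [q = 41: ≢ 1 ✓]
Every test exponent gives a nontrivial residue, hence 79 generates the full group.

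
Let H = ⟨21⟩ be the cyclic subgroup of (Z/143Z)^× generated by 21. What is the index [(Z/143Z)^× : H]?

30

Since 21 ∈ (Z/143Z)^×, its order divides φ(143) = φ(11·13) = (11−1)·(13−1) = 10·12 = 120 = 2^3 · 3 · 5.
Divisors of 120: 1, 2, 3, 4, 5, 6, 8, 10, 12, 15, 20, 24, 30, 40, 60, 120.
Evaluate successive powers at the divisors of 120:
21^1 ≡ 21 (mod 143)
21^2 ≡ 12 (mod 143)
21^3 ≡ 109 (mod 143)
21^4 ≡ 1 (mod 143) ✓
Thus |⟨21⟩| = ord(21) = 4.
Index = |(Z/143Z)^×| / |⟨21⟩| = 120 / 4 = 30.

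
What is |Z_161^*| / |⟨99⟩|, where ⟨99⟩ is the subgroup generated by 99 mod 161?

6

By Lagrange's theorem, ord_161(99) divides φ(161) = φ(7·23) = (7−1)·(23−1) = 6·22 = 132 = 2^2 · 3 · 11.
Divisors of 132: 1, 2, 3, 4, 6, 11, 12, 22, 33, 44, 66, 132.
Compute 99^d (mod 161) for the divisors d until we hit 1:
99^1 ≡ 99 (mod 161)
99^2 ≡ 141 (mod 161)
99^3 ≡ 113 (mod 161)
99^4 ≡ 78 (mod 161)
99^6 ≡ 50 (mod 161)
99^11 ≡ 22 (mod 161)
99^12 ≡ 85 (mod 161)
99^22 ≡ 1 (mod 161) ✓
So ord_161(99) = 22, hence |⟨99⟩| = 22.
The index is φ(161) / ord(99) = 132 / 22 = 6.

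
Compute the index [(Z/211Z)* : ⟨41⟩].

1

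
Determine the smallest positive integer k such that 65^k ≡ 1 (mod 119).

48

ord(65) | φ(119) = φ(7·17) = (7−1)·(17−1) = 6·16 = 96 = 2^5 · 3.
Divisors of 96: 1, 2, 3, 4, 6, 8, 12, 16, 24, 32, 48, 96.
Compute 65^d (mod 119) for the divisors d until we hit 1:
65^1 ≡ 65 (mod 119)
65^2 ≡ 60 (mod 119)
65^3 ≡ 92 (mod 119)
65^4 ≡ 30 (mod 119)
65^6 ≡ 15 (mod 119)
65^8 ≡ 67 (mod 119)
65^12 ≡ 106 (mod 119)
65^16 ≡ 86 (mod 119)
65^24 ≡ 50 (mod 119)
65^32 ≡ 18 (mod 119)
65^48 ≡ 1 (mod 119) ✓
So ord_119(65) = 48.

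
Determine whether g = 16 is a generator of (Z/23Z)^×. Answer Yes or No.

No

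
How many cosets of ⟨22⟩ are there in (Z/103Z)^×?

3

Since 22 ∈ (Z/103Z)^×, its order divides φ(103) = 103 − 1 = 102 = 2 · 3 · 17.
Divisors of 102: 1, 2, 3, 6, 17, 34, 51, 102.
Test each divisor d:
22^1 ≡ 22 (mod 103)
22^2 ≡ 72 (mod 103)
22^3 ≡ 39 (mod 103)
22^6 ≡ 79 (mod 103)
22^17 ≡ 102 (mod 103)
22^34 ≡ 1 (mod 103) ✓
So ord_103(22) = 34, hence |⟨22⟩| = 34.
Index = |(Z/103Z)^×| / |⟨22⟩| = 102 / 34 = 3.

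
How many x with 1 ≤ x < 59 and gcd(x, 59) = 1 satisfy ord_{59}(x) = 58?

28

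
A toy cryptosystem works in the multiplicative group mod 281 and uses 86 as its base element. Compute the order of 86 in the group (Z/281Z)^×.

5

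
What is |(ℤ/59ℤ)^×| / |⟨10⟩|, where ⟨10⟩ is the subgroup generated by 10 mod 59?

1

ord(10) | φ(59) = 59 − 1 = 58 = 2 · 29.
Divisors of 58: 1, 2, 29, 58.
Evaluate successive powers at the divisors of 58:
10^1 ≡ 10
10^2 ≡ 41
10^29 ≡ 58
10^58 ≡ 1
The order of 10 is 58, so the subgroup it generates has 58 elements.
Index = |(Z/59Z)^×| / |⟨10⟩| = 58 / 58 = 1.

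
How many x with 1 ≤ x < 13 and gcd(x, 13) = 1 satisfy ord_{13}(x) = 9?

0

φ(13) = 13 − 1 = 12 = 2^2 · 3.
Since (Z/13Z)^× is cyclic of order 12, the number of elements of order d is φ(d) when d | 12 and 0 otherwise.
Here 12 is not a multiple of 9, so there are no elements of order 9.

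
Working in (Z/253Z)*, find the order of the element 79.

By Lagrange's theorem, ord_253(79) divides φ(253) = φ(11·23) = (11−1)·(23−1) = 10·22 = 220 = 2^2 · 5 · 11.
Divisors of 220: 1, 2, 4, 5, 10, 11, 20, 22, 44, 55, 110, 220.
Check 79^d mod 253 for each divisor in increasing order:
79^1 ≡ 79 (mod 253)
79^2 ≡ 169 (mod 253)
79^4 ≡ 225 (mod 253)
79^5 ≡ 65 (mod 253)
79^10 ≡ 177 (mod 253)
79^11 ≡ 68 (mod 253)
79^20 ≡ 210 (mod 253)
79^22 ≡ 70 (mod 253)
79^44 ≡ 93 (mod 253)
79^55 ≡ 252 (mod 253)
79^110 ≡ 1 (mod 253) ✓
So ord_253(79) = 110.

110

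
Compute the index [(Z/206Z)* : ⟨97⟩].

2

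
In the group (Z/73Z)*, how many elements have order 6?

φ(73) = 73 − 1 = 72 = 2^3 · 3^2.
In a cyclic group of order 72, there are φ(d) elements of order d for each divisor d of 72, and zero for non-divisors.
6 = 2 · 3 divides 72, and φ(6) = 2.

2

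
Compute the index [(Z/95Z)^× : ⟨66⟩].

8

By Lagrange's theorem, ord_95(66) divides φ(95) = φ(5·19) = (5−1)·(19−1) = 4·18 = 72 = 2^3 · 3^2.
Divisors of 72: 1, 2, 3, 4, 6, 8, 9, 12, 18, 24, 36, 72.
Evaluate successive powers at the divisors of 72:
66^1 ≡ 66 (mod 95)
66^2 ≡ 81 (mod 95)
66^3 ≡ 26 (mod 95)
66^4 ≡ 6 (mod 95)
66^6 ≡ 11 (mod 95)
66^8 ≡ 36 (mod 95)
66^9 ≡ 1 (mod 95) ✓
Thus |⟨66⟩| = ord(66) = 9.
[(Z/95Z)^× : ⟨66⟩] = 72/9 = 8.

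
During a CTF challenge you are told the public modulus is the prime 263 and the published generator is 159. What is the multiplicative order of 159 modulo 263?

262

Since 159 ∈ (Z/263Z)^×, its order divides φ(263) = 263 − 1 = 262 = 2 · 131.
Divisors of 262: 1, 2, 131, 262.
Compute 159^d (mod 263) for the divisors d until we hit 1:
159^1 ≡ 159 (mod 263)
159^2 ≡ 33 (mod 263)
159^131 ≡ 262 (mod 263)
159^262 ≡ 1 (mod 263) ✓
Hence ord(159) = 262.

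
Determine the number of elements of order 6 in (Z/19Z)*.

φ(19) = 19 − 1 = 18 = 2 · 3^2.
In a cyclic group of order 18, there are φ(d) elements of order d for each divisor d of 18, and zero for non-divisors.
6 = 2 · 3 divides 18, and φ(6) = 2.

2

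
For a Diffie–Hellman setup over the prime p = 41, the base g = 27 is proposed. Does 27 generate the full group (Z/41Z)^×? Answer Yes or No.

φ(41) = 41 − 1 = 40 = 2^3 · 5.
An element g generates (Z/41Z)^× iff g^(40/q) ≢ 1 (mod 41) for each prime q ∈ {2, 5}.
27^20 ≡ 40 (mod 41)  [q = 2: ≢ 1 ✓]
27^8 ≡ 1 (mod 41)  [q = 5: ≡ 1 ✗]
The check at q = 5 fails, so 27 generates a proper subgroup.

No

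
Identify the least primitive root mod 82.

φ(82) = φ(2)·φ(41) = 1·40 = 40 = 2^3 · 5.
g is a primitive root iff g^(40/q) ≢ 1 (mod 82) for each prime q ∈ {2, 5}.
g = 2: gcd(2, 82) = 2 > 1, not a unit — skip.
g = 3: 3^20 ≡ 81; 3^8 ≡ 1 — hits 1, so not a primitive root.
g = 4: gcd(4, 82) = 2 > 1, not a unit — skip.
g = 5: 5^20 ≡ 1 — hits 1, so not a primitive root.
g = 6: gcd(6, 82) = 2 > 1, not a unit — skip.
g = 7: 7^20 ≡ 81; 7^8 ≡ 37 — none is 1, so 7 is a primitive root.
The smallest primitive root modulo 82 is 7.

7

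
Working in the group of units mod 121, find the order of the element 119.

ord(119) | φ(121) = φ(11^2) = 11·(11−1) = 110 = 2 · 5 · 11.
Divisors of 110: 1, 2, 5, 10, 11, 22, 55, 110.
Check 119^d mod 121 for each divisor in increasing order:
119^1 ≡ 119
119^2 ≡ 4
119^5 ≡ 89
119^10 ≡ 56
119^11 ≡ 9
119^22 ≡ 81
119^55 ≡ 1
So ord_121(119) = 55.

55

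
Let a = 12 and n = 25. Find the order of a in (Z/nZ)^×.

20

Since 12 ∈ (Z/25Z)^×, its order divides φ(25) = φ(5^2) = 5·(5−1) = 20 = 2^2 · 5.
Divisors of 20: 1, 2, 4, 5, 10, 20.
Test each divisor d:
12^1 ≡ 12 (mod 25)
12^2 ≡ 19 (mod 25)
12^4 ≡ 11 (mod 25)
12^5 ≡ 7 (mod 25)
12^10 ≡ 24 (mod 25)
12^20 ≡ 1 (mod 25) ✓
So ord_25(12) = 20.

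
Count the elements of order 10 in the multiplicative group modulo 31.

φ(31) = 31 − 1 = 30 = 2 · 3 · 5.
Since (Z/31Z)^× is cyclic of order 30, the number of elements of order d is φ(d) when d | 30 and 0 otherwise.
10 = 2 · 5 divides 30, and φ(10) = 4.

4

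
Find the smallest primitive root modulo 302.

φ(302) = φ(2)·φ(151) = 1·150 = 150 = 2 · 3 · 5^2.
Test candidates g = 2, 3, … against the prime factors q ∈ {2, 3, 5} of φ(302): g is a generator iff g^(150/q) ≢ 1 for every such q.
g = 2: gcd(2, 302) = 2 > 1, not a unit — skip.
g = 3: 3^75 ≡ 301; 3^50 ≡ 1 — hits 1, so not a primitive root.
g = 4: gcd(4, 302) = 2 > 1, not a unit — skip.
g = 5: 5^75 ≡ 1 — hits 1, so not a primitive root.
g = 6: gcd(6, 302) = 2 > 1, not a unit — skip.
g = 7: 7^75 ≡ 301; 7^50 ≡ 183; 7^30 ≡ 159 — none is 1, so 7 is a primitive root.
Hence the least primitive root of 302 is 7.

7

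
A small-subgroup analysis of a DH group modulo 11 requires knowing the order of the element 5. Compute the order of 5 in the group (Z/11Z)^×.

5

By Lagrange's theorem, ord_11(5) divides φ(11) = 11 − 1 = 10 = 2 · 5.
Divisors of 10: 1, 2, 5, 10.
Check 5^d mod 11 for each divisor in increasing order:
5^1 ≡ 5
5^2 ≡ 3
5^5 ≡ 1
So ord_11(5) = 5.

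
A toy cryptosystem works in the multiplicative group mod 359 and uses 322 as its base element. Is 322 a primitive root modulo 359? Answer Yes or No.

φ(359) = 359 − 1 = 358 = 2 · 179.
322 is a primitive root mod 359 iff 322^(φ(359)/q) ≢ 1 for every prime q | φ(359), i.e. q ∈ {2, 179}.
322^179 ≡ 358 (mod 359)  [q = 2: ≢ 1 ✓]
322^2 ≡ 292 (mod 359)  [q = 179: ≢ 1 ✓]
None equal 1, so ord_359(322) = 358: 322 is a primitive root.

Yes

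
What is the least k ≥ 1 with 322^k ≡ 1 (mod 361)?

By Lagrange's theorem, ord_361(322) divides φ(361) = φ(19^2) = 19·(19−1) = 342 = 2 · 3^2 · 19.
Divisors of 342: 1, 2, 3, 6, 9, 18, 19, 38, 57, 114, 171, 342.
Check 322^d mod 361 for each divisor in increasing order:
322^1 ≡ 322 (mod 361)
322^2 ≡ 77 (mod 361)
322^3 ≡ 246 (mod 361)
322^6 ≡ 229 (mod 361)
322^9 ≡ 18 (mod 361)
322^18 ≡ 324 (mod 361)
322^19 ≡ 360 (mod 361)
322^38 ≡ 1 (mod 361) ✓
Hence ord(322) = 38.

38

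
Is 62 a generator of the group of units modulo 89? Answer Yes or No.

Yes

φ(89) = 89 − 1 = 88 = 2^3 · 11.
Test 62^(88/q) mod 89 for each prime factor q of 88:
62^44 ≡ 88 (mod 89)  [q = 2: ≢ 1 ✓]
62^8 ≡ 39 (mod 89)  [q = 11: ≢ 1 ✓]
All checks pass, so 62 has order 88 and is a primitive root modulo 89.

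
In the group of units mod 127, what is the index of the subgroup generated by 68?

ord(68) | φ(127) = 127 − 1 = 126 = 2 · 3^2 · 7.
Divisors of 126: 1, 2, 3, 6, 7, 9, 14, 18, 21, 42, 63, 126.
Evaluate successive powers at the divisors of 126:
68^1 ≡ 68
68^2 ≡ 52
68^3 ≡ 107
68^6 ≡ 19
68^7 ≡ 22
68^9 ≡ 1
Thus |⟨68⟩| = ord(68) = 9.
Index = |(Z/127Z)^×| / |⟨68⟩| = 126 / 9 = 14.

14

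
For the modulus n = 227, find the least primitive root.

φ(227) = 227 − 1 = 226 = 2 · 113.
g is a primitive root iff g^(226/q) ≢ 1 (mod 227) for each prime q ∈ {2, 113}.
g = 2: 2^113 ≡ 226; 2^2 ≡ 4 — none is 1, so 2 is a primitive root.
The smallest primitive root modulo 227 is 2.

2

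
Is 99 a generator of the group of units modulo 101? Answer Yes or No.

Yes

φ(101) = 101 − 1 = 100 = 2^2 · 5^2.
99 is a primitive root mod 101 iff 99^(φ(101)/q) ≢ 1 for every prime q | φ(101), i.e. q ∈ {2, 5}.
99^50 ≡ 100 (mod 101)  [q = 2: ≢ 1 ✓]
99^20 ≡ 95 (mod 101)  [q = 5: ≢ 1 ✓]
Every test exponent gives a nontrivial residue, hence 99 generates the full group.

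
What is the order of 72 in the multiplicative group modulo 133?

Since 72 ∈ (Z/133Z)^×, its order divides φ(133) = φ(7·19) = (7−1)·(19−1) = 6·18 = 108 = 2^2 · 3^3.
Divisors of 108: 1, 2, 3, 4, 6, 9, 12, 18, 27, 36, 54, 108.
Test each divisor d:
72^1 ≡ 72 (mod 133)
72^2 ≡ 130 (mod 133)
72^3 ≡ 50 (mod 133)
72^4 ≡ 9 (mod 133)
72^6 ≡ 106 (mod 133)
72^9 ≡ 113 (mod 133)
72^12 ≡ 64 (mod 133)
72^18 ≡ 1 (mod 133) ✓
The smallest such exponent is 18, so the order of 72 is 18.

18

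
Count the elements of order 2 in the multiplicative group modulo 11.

φ(11) = 11 − 1 = 10 = 2 · 5.
(Z/11Z)^× is cyclic (|G| = 10); a cyclic group of order m has exactly φ(d) elements of each order d | m, and none otherwise.
2 | 10, and φ(2) = 2 − 1 = 1.

1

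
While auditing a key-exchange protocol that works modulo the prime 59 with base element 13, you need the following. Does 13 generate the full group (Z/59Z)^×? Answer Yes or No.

Yes

φ(59) = 59 − 1 = 58 = 2 · 29.
13 is a primitive root mod 59 iff 13^(φ(59)/q) ≢ 1 for every prime q | φ(59), i.e. q ∈ {2, 29}.
13^29 ≡ 58 (mod 59)  [q = 2: ≢ 1 ✓]
13^2 ≡ 51 (mod 59)  [q = 29: ≢ 1 ✓]
Every test exponent gives a nontrivial residue, hence 13 generates the full group.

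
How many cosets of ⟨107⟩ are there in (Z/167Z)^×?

2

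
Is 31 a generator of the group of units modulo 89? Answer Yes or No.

Yes

φ(89) = 89 − 1 = 88 = 2^3 · 11.
An element g generates (Z/89Z)^× iff g^(88/q) ≢ 1 (mod 89) for each prime q ∈ {2, 11}.
31^44 ≡ 88 (mod 89)  [q = 2: ≢ 1 ✓]
31^8 ≡ 45 (mod 89)  [q = 11: ≢ 1 ✓]
Every test exponent gives a nontrivial residue, hence 31 generates the full group.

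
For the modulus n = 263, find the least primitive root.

5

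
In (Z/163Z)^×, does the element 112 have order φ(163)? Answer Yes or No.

φ(163) = 163 − 1 = 162 = 2 · 3^4.
112 is a primitive root mod 163 iff 112^(φ(163)/q) ≢ 1 for every prime q | φ(163), i.e. q ∈ {2, 3}.
112^81 ≡ 162 (mod 163)  [q = 2: ≢ 1 ✓]
112^54 ≡ 58 (mod 163)  [q = 3: ≢ 1 ✓]
All checks pass, so 112 has order 162 and is a primitive root modulo 163.

Yes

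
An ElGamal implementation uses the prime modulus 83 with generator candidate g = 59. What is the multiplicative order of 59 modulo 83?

The order of 59 must divide φ(83) = 83 − 1 = 82 = 2 · 41.
Divisors of 82: 1, 2, 41, 82.
Check 59^d mod 83 for each divisor in increasing order:
59^1 ≡ 59 (mod 83)
59^2 ≡ 78 (mod 83)
59^41 ≡ 1 (mod 83) ✓
So ord_83(59) = 41.

41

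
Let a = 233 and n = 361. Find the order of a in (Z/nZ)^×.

171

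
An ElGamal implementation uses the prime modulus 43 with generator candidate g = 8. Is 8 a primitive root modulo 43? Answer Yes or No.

No

φ(43) = 43 − 1 = 42 = 2 · 3 · 7.
8 is a primitive root mod 43 iff 8^(φ(43)/q) ≢ 1 for every prime q | φ(43), i.e. q ∈ {2, 3, 7}.
8^21 ≡ 42 (mod 43)  [q = 2: ≢ 1 ✓]
8^14 ≡ 1 (mod 43)  [q = 3: ≡ 1 ✗]
8^6 ≡ 16 (mod 43)  [q = 7: ≢ 1 ✓]
Since 8^14 ≡ 1, the order of 8 divides 14 < 42, so 8 is not a primitive root.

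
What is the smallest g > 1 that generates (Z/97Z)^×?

φ(97) = 97 − 1 = 96 = 2^5 · 3.
Test candidates g = 2, 3, … against the prime factors q ∈ {2, 3} of φ(97): g is a generator iff g^(96/q) ≢ 1 for every such q.
g = 2: 2^48 ≡ 1 — hits 1, so not a primitive root.
g = 3: 3^48 ≡ 1 — hits 1, so not a primitive root.
g = 4: 4^48 ≡ 1 — hits 1, so not a primitive root.
g = 5: 5^48 ≡ 96; 5^32 ≡ 35 — none is 1, so 5 is a primitive root.
The smallest primitive root modulo 97 is 5.

5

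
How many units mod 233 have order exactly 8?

4

φ(233) = 233 − 1 = 232 = 2^3 · 29.
Since (Z/233Z)^× is cyclic of order 232, the number of elements of order d is φ(d) when d | 232 and 0 otherwise.
8 = 2^3 divides 232, and φ(8) = 4.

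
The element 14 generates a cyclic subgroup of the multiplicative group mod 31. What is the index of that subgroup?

By Lagrange's theorem, ord_31(14) divides φ(31) = 31 − 1 = 30 = 2 · 3 · 5.
Divisors of 30: 1, 2, 3, 5, 6, 10, 15, 30.
Compute 14^d (mod 31) for the divisors d until we hit 1:
14^1 ≡ 14
14^2 ≡ 10
14^3 ≡ 16
14^5 ≡ 5
14^6 ≡ 8
14^10 ≡ 25
14^15 ≡ 1
Thus |⟨14⟩| = ord(14) = 15.
Index = |(Z/31Z)^×| / |⟨14⟩| = 30 / 15 = 2.

2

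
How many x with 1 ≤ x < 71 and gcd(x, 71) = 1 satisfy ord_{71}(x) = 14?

6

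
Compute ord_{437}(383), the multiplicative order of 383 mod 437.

198

Since 383 ∈ (Z/437Z)^×, its order divides φ(437) = φ(19·23) = (19−1)·(23−1) = 18·22 = 396 = 2^2 · 3^2 · 11.
Divisors of 396: 1, 2, 3, 4, 6, 9, 11, 12, 18, 22, 33, 36, 44, 66, 99, 132, 198, 396.
Test each divisor d:
383^1 ≡ 383 (mod 437)
383^2 ≡ 294 (mod 437)
383^3 ≡ 293 (mod 437)
383^4 ≡ 347 (mod 437)
383^6 ≡ 197 (mod 437)
383^9 ≡ 37 (mod 437)
383^11 ≡ 390 (mod 437)
383^12 ≡ 353 (mod 437)
383^18 ≡ 58 (mod 437)
383^22 ≡ 24 (mod 437)
383^33 ≡ 183 (mod 437)
383^36 ≡ 305 (mod 437)
383^44 ≡ 139 (mod 437)
383^66 ≡ 277 (mod 437)
383^99 ≡ 436 (mod 437)
383^132 ≡ 254 (mod 437)
383^198 ≡ 1 (mod 437) ✓
Hence ord(383) = 198.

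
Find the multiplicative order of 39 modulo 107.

53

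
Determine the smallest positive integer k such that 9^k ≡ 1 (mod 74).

By Lagrange's theorem, ord_74(9) divides φ(74) = φ(2)·φ(37) = 1·36 = 36 = 2^2 · 3^2.
Divisors of 36: 1, 2, 3, 4, 6, 9, 12, 18, 36.
Check 9^d mod 74 for each divisor in increasing order:
9^1 ≡ 9 (mod 74)
9^2 ≡ 7 (mod 74)
9^3 ≡ 63 (mod 74)
9^4 ≡ 49 (mod 74)
9^6 ≡ 47 (mod 74)
9^9 ≡ 1 (mod 74) ✓
The smallest such exponent is 9, so the order of 9 is 9.

9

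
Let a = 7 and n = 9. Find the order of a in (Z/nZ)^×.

By Lagrange's theorem, ord_9(7) divides φ(9) = φ(3^2) = 3·(3−1) = 6 = 2 · 3.
Divisors of 6: 1, 2, 3, 6.
Compute 7^d (mod 9) for the divisors d until we hit 1:
7^1 ≡ 7 (mod 9)
7^2 ≡ 4 (mod 9)
7^3 ≡ 1 (mod 9) ✓
Therefore the multiplicative order of 7 modulo 9 is 3.

3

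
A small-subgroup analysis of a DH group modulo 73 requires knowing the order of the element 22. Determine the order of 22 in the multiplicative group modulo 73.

8

Since 22 ∈ (Z/73Z)^×, its order divides φ(73) = 73 − 1 = 72 = 2^3 · 3^2.
Divisors of 72: 1, 2, 3, 4, 6, 8, 9, 12, 18, 24, 36, 72.
Evaluate successive powers at the divisors of 72:
22^1 ≡ 22
22^2 ≡ 46
22^3 ≡ 63
22^4 ≡ 72
22^6 ≡ 27
22^8 ≡ 1
The smallest such exponent is 8, so the order of 22 is 8.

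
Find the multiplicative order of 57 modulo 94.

46

By Lagrange's theorem, ord_94(57) divides φ(94) = φ(2)·φ(47) = 1·46 = 46 = 2 · 23.
Divisors of 46: 1, 2, 23, 46.
Evaluate successive powers at the divisors of 46:
57^1 ≡ 57
57^2 ≡ 53
57^23 ≡ 93
57^46 ≡ 1
Hence ord(57) = 46.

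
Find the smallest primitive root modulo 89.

3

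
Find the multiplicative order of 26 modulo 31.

The order of 26 must divide φ(31) = 31 − 1 = 30 = 2 · 3 · 5.
Divisors of 30: 1, 2, 3, 5, 6, 10, 15, 30.
Check 26^d mod 31 for each divisor in increasing order:
26^1 ≡ 26
26^2 ≡ 25
26^3 ≡ 30
26^5 ≡ 6
26^6 ≡ 1
So ord_31(26) = 6.

6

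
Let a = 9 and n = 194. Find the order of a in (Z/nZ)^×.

24

By Lagrange's theorem, ord_194(9) divides φ(194) = φ(2)·φ(97) = 1·96 = 96 = 2^5 · 3.
Divisors of 96: 1, 2, 3, 4, 6, 8, 12, 16, 24, 32, 48, 96.
Check 9^d mod 194 for each divisor in increasing order:
9^1 ≡ 9 (mod 194)
9^2 ≡ 81 (mod 194)
9^3 ≡ 147 (mod 194)
9^4 ≡ 159 (mod 194)
9^6 ≡ 75 (mod 194)
9^8 ≡ 61 (mod 194)
9^12 ≡ 193 (mod 194)
9^16 ≡ 35 (mod 194)
9^24 ≡ 1 (mod 194) ✓
The smallest such exponent is 24, so the order of 9 is 24.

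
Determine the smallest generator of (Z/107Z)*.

2

φ(107) = 107 − 1 = 106 = 2 · 53.
g is a primitive root iff g^(106/q) ≢ 1 (mod 107) for each prime q ∈ {2, 53}.
g = 2: 2^53 ≡ 106; 2^2 ≡ 4 — none is 1, so 2 is a primitive root.
Hence the least primitive root of 107 is 2.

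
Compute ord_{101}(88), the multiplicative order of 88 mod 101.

25

Since 88 ∈ (Z/101Z)^×, its order divides φ(101) = 101 − 1 = 100 = 2^2 · 5^2.
Divisors of 100: 1, 2, 4, 5, 10, 20, 25, 50, 100.
Evaluate successive powers at the divisors of 100:
88^1 ≡ 88 (mod 101)
88^2 ≡ 68 (mod 101)
88^4 ≡ 79 (mod 101)
88^5 ≡ 84 (mod 101)
88^10 ≡ 87 (mod 101)
88^20 ≡ 95 (mod 101)
88^25 ≡ 1 (mod 101) ✓
So ord_101(88) = 25.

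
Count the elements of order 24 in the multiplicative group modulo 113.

0

φ(113) = 113 − 1 = 112 = 2^4 · 7.
In a cyclic group of order 112, there are φ(d) elements of order d for each divisor d of 112, and zero for non-divisors.
24 does not divide 112, so no element of (Z/113Z)^× has order 24.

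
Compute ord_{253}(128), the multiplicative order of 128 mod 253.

110

Since 128 ∈ (Z/253Z)^×, its order divides φ(253) = φ(11·23) = (11−1)·(23−1) = 10·22 = 220 = 2^2 · 5 · 11.
Divisors of 220: 1, 2, 4, 5, 10, 11, 20, 22, 44, 55, 110, 220.
Test each divisor d:
128^1 ≡ 128 (mod 253)
128^2 ≡ 192 (mod 253)
128^4 ≡ 179 (mod 253)
128^5 ≡ 142 (mod 253)
128^10 ≡ 177 (mod 253)
128^11 ≡ 139 (mod 253)
128^20 ≡ 210 (mod 253)
128^22 ≡ 93 (mod 253)
128^44 ≡ 47 (mod 253)
128^55 ≡ 208 (mod 253)
128^110 ≡ 1 (mod 253) ✓
The smallest such exponent is 110, so the order of 128 is 110.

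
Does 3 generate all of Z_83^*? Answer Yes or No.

No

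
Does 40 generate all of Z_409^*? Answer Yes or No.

No

φ(409) = 409 − 1 = 408 = 2^3 · 3 · 17.
40 is a primitive root mod 409 iff 40^(φ(409)/q) ≢ 1 for every prime q | φ(409), i.e. q ∈ {2, 3, 17}.
40^204 ≡ 1 (mod 409)  [q = 2: ≡ 1 ✗]
40^136 ≡ 1 (mod 409)  [q = 3: ≡ 1 ✗]
40^24 ≡ 180 (mod 409)  [q = 17: ≢ 1 ✓]
Since 40^204 ≡ 1, the order of 40 divides 204 < 408, so 40 is not a primitive root.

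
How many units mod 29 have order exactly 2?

1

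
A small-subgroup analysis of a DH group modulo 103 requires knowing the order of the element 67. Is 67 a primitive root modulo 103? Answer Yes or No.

φ(103) = 103 − 1 = 102 = 2 · 3 · 17.
It suffices to check that the order of 67 is not a proper divisor of 102: compute 67^(102/q) for q ∈ {2, 3, 17}.
67^51 ≡ 102 (mod 103)  [q = 2: ≢ 1 ✓]
67^34 ≡ 56 (mod 103)  [q = 3: ≢ 1 ✓]
67^6 ≡ 9 (mod 103)  [q = 17: ≢ 1 ✓]
All checks pass, so 67 has order 102 and is a primitive root modulo 103.

Yes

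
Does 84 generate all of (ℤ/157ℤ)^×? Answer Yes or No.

φ(157) = 157 − 1 = 156 = 2^2 · 3 · 13.
It suffices to check that the order of 84 is not a proper divisor of 156: compute 84^(156/q) for q ∈ {2, 3, 13}.
84^78 ≡ 156 (mod 157)  [q = 2: ≢ 1 ✓]
84^52 ≡ 12 (mod 157)  [q = 3: ≢ 1 ✓]
84^12 ≡ 153 (mod 157)  [q = 13: ≢ 1 ✓]
None equal 1, so ord_157(84) = 156: 84 is a primitive root.

Yes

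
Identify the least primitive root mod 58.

φ(58) = φ(2)·φ(29) = 1·28 = 28 = 2^2 · 7.
g is a primitive root iff g^(28/q) ≢ 1 (mod 58) for each prime q ∈ {2, 7}.
g = 2: gcd(2, 58) = 2 > 1, not a unit — skip.
g = 3: 3^14 ≡ 57; 3^4 ≡ 23 — none is 1, so 3 is a primitive root.
So 3 is the smallest generator of (Z/58Z)^×.

3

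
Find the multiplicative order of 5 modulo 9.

By Lagrange's theorem, ord_9(5) divides φ(9) = φ(3^2) = 3·(3−1) = 6 = 2 · 3.
Divisors of 6: 1, 2, 3, 6.
Check 5^d mod 9 for each divisor in increasing order:
5^1 ≡ 5 (mod 9)
5^2 ≡ 7 (mod 9)
5^3 ≡ 8 (mod 9)
5^6 ≡ 1 (mod 9) ✓
Hence ord(5) = 6.

6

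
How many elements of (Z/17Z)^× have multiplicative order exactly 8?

4

φ(17) = 17 − 1 = 16 = 2^4.
(Z/17Z)^× is cyclic (|G| = 16); a cyclic group of order m has exactly φ(d) elements of each order d | m, and none otherwise.
8 = 2^3 divides 16, and φ(8) = 4.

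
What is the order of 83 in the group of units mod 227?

226

By Lagrange's theorem, ord_227(83) divides φ(227) = 227 − 1 = 226 = 2 · 113.
Divisors of 226: 1, 2, 113, 226.
Compute 83^d (mod 227) for the divisors d until we hit 1:
83^1 ≡ 83 (mod 227)
83^2 ≡ 79 (mod 227)
83^113 ≡ 226 (mod 227)
83^226 ≡ 1 (mod 227) ✓
The smallest such exponent is 226, so the order of 83 is 226.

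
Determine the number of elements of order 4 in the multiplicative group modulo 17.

φ(17) = 17 − 1 = 16 = 2^4.
(Z/17Z)^× is cyclic (|G| = 16); a cyclic group of order m has exactly φ(d) elements of each order d | m, and none otherwise.
4 = 2^2 divides 16, and φ(4) = 2.

2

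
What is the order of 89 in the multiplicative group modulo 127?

42

ord(89) | φ(127) = 127 − 1 = 126 = 2 · 3^2 · 7.
Divisors of 126: 1, 2, 3, 6, 7, 9, 14, 18, 21, 42, 63, 126.
Test each divisor d:
89^1 ≡ 89 (mod 127)
89^2 ≡ 47 (mod 127)
89^3 ≡ 119 (mod 127)
89^6 ≡ 64 (mod 127)
89^7 ≡ 108 (mod 127)
89^9 ≡ 123 (mod 127)
89^14 ≡ 107 (mod 127)
89^18 ≡ 16 (mod 127)
89^21 ≡ 126 (mod 127)
89^42 ≡ 1 (mod 127) ✓
So ord_127(89) = 42.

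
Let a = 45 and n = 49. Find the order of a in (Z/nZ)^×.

42

By Lagrange's theorem, ord_49(45) divides φ(49) = φ(7^2) = 7·(7−1) = 42 = 2 · 3 · 7.
Divisors of 42: 1, 2, 3, 6, 7, 14, 21, 42.
Check 45^d mod 49 for each divisor in increasing order:
45^1 ≡ 45 (mod 49)
45^2 ≡ 16 (mod 49)
45^3 ≡ 34 (mod 49)
45^6 ≡ 29 (mod 49)
45^7 ≡ 31 (mod 49)
45^14 ≡ 30 (mod 49)
45^21 ≡ 48 (mod 49)
45^42 ≡ 1 (mod 49) ✓
So ord_49(45) = 42.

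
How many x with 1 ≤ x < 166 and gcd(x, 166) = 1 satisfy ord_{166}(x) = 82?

40

φ(166) = φ(2)·φ(83) = 1·82 = 82 = 2 · 41.
(Z/166Z)^× is cyclic (|G| = 82); a cyclic group of order m has exactly φ(d) elements of each order d | m, and none otherwise.
82 = 2 · 41 divides 82, and φ(82) = 40.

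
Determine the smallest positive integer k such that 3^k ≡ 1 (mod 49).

By Lagrange's theorem, ord_49(3) divides φ(49) = φ(7^2) = 7·(7−1) = 42 = 2 · 3 · 7.
Divisors of 42: 1, 2, 3, 6, 7, 14, 21, 42.
Test each divisor d:
3^1 ≡ 3 (mod 49)
3^2 ≡ 9 (mod 49)
3^3 ≡ 27 (mod 49)
3^6 ≡ 43 (mod 49)
3^7 ≡ 31 (mod 49)
3^14 ≡ 30 (mod 49)
3^21 ≡ 48 (mod 49)
3^42 ≡ 1 (mod 49) ✓
Hence ord(3) = 42.

42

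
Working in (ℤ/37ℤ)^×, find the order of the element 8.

12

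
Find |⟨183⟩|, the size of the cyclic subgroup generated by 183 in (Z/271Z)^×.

54

The order of 183 must divide φ(271) = 271 − 1 = 270 = 2 · 3^3 · 5.
Divisors of 270: 1, 2, 3, 5, 6, 9, 10, 15, 18, 27, 30, 45, 54, 90, 135, 270.
Test each divisor d:
183^1 ≡ 183 (mod 271)
183^2 ≡ 156 (mod 271)
183^3 ≡ 93 (mod 271)
183^5 ≡ 145 (mod 271)
183^6 ≡ 248 (mod 271)
183^9 ≡ 29 (mod 271)
183^10 ≡ 158 (mod 271)
183^15 ≡ 146 (mod 271)
183^18 ≡ 28 (mod 271)
183^27 ≡ 270 (mod 271)
183^30 ≡ 178 (mod 271)
183^45 ≡ 243 (mod 271)
183^54 ≡ 1 (mod 271) ✓
So ord_271(183) = 54.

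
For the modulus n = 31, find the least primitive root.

φ(31) = 31 − 1 = 30 = 2 · 3 · 5.
Test candidates g = 2, 3, … against the prime factors q ∈ {2, 3, 5} of φ(31): g is a generator iff g^(30/q) ≢ 1 for every such q.
g = 2: 2^15 ≡ 1 — hits 1, so not a primitive root.
g = 3: 3^15 ≡ 30; 3^10 ≡ 25; 3^6 ≡ 16 — none is 1, so 3 is a primitive root.
Hence the least primitive root of 31 is 3.

3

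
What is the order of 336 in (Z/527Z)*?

12

ord(336) | φ(527) = φ(17·31) = (17−1)·(31−1) = 16·30 = 480 = 2^5 · 3 · 5.
Divisors of 480: 1, 2, 3, 4, 5, 6, 8, 10, 12, 15, 16, 20, 24, 30, 32, 40, 48, 60, 80, 96, 120, 160, 240, 480.
Test each divisor d:
336^1 ≡ 336 (mod 527)
336^2 ≡ 118 (mod 527)
336^3 ≡ 123 (mod 527)
336^4 ≡ 222 (mod 527)
336^5 ≡ 285 (mod 527)
336^6 ≡ 373 (mod 527)
336^8 ≡ 273 (mod 527)
336^10 ≡ 67 (mod 527)
336^12 ≡ 1 (mod 527) ✓
So ord_527(336) = 12.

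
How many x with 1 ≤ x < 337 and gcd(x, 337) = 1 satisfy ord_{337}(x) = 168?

φ(337) = 337 − 1 = 336 = 2^4 · 3 · 7.
(Z/337Z)^× is cyclic (|G| = 336); a cyclic group of order m has exactly φ(d) elements of each order d | m, and none otherwise.
168 = 2^3 · 3 · 7 divides 336, and φ(168) = 48.

48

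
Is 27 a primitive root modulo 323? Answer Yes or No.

No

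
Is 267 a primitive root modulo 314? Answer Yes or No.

φ(314) = φ(2)·φ(157) = 1·156 = 156 = 2^2 · 3 · 13.
It suffices to check that the order of 267 is not a proper divisor of 156: compute 267^(156/q) for q ∈ {2, 3, 13}.
267^78 ≡ 1 (mod 314)  [q = 2: ≡ 1 ✗]
267^52 ≡ 301 (mod 314)  [q = 3: ≢ 1 ✓]
267^12 ≡ 287 (mod 314)  [q = 13: ≢ 1 ✓]
Since 267^78 ≡ 1, the order of 267 divides 78 < 156, so 267 is not a primitive root.

No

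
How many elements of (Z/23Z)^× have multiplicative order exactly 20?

0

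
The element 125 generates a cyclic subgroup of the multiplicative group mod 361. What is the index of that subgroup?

6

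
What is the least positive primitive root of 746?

φ(746) = φ(2)·φ(373) = 1·372 = 372 = 2^2 · 3 · 31.
Test candidates g = 2, 3, … against the prime factors q ∈ {2, 3, 31} of φ(746): g is a generator iff g^(372/q) ≢ 1 for every such q.
g = 2: gcd(2, 746) = 2 > 1, not a unit — skip.
g = 3: 3^186 ≡ 1 — hits 1, so not a primitive root.
g = 4: gcd(4, 746) = 2 > 1, not a unit — skip.
g = 5: 5^186 ≡ 745; 5^124 ≡ 657; 5^12 ≡ 189 — none is 1, so 5 is a primitive root.
The smallest primitive root modulo 746 is 5.

5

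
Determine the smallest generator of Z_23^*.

5

φ(23) = 23 − 1 = 22 = 2 · 11.
Test candidates g = 2, 3, … against the prime factors q ∈ {2, 11} of φ(23): g is a generator iff g^(22/q) ≢ 1 for every such q.
g = 2: 2^11 ≡ 1 — hits 1, so not a primitive root.
g = 3: 3^11 ≡ 1 — hits 1, so not a primitive root.
g = 4: 4^11 ≡ 1 — hits 1, so not a primitive root.
g = 5: 5^11 ≡ 22; 5^2 ≡ 2 — none is 1, so 5 is a primitive root.
The smallest primitive root modulo 23 is 5.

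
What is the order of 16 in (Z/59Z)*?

By Lagrange's theorem, ord_59(16) divides φ(59) = 59 − 1 = 58 = 2 · 29.
Divisors of 58: 1, 2, 29, 58.
Evaluate successive powers at the divisors of 58:
16^1 ≡ 16
16^2 ≡ 20
16^29 ≡ 1
Hence ord(16) = 29.

29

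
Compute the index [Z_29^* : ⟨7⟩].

By Lagrange's theorem, ord_29(7) divides φ(29) = 29 − 1 = 28 = 2^2 · 7.
Divisors of 28: 1, 2, 4, 7, 14, 28.
Compute 7^d (mod 29) for the divisors d until we hit 1:
7^1 ≡ 7
7^2 ≡ 20
7^4 ≡ 23
7^7 ≡ 1
Thus |⟨7⟩| = ord(7) = 7.
[(Z/29Z)^× : ⟨7⟩] = 28/7 = 4.

4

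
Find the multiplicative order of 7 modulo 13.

12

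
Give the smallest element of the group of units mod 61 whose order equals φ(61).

2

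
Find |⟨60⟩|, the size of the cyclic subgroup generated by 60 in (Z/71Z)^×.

The order of 60 must divide φ(71) = 71 − 1 = 70 = 2 · 5 · 7.
Divisors of 70: 1, 2, 5, 7, 10, 14, 35, 70.
Test each divisor d:
60^1 ≡ 60
60^2 ≡ 50
60^5 ≡ 48
60^7 ≡ 57
60^10 ≡ 32
60^14 ≡ 54
60^35 ≡ 1
The smallest such exponent is 35, so the order of 60 is 35.

35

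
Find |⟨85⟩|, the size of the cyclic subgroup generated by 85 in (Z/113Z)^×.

14

ord(85) | φ(113) = 113 − 1 = 112 = 2^4 · 7.
Divisors of 112: 1, 2, 4, 7, 8, 14, 16, 28, 56, 112.
Evaluate successive powers at the divisors of 112:
85^1 ≡ 85
85^2 ≡ 106
85^4 ≡ 49
85^7 ≡ 112
85^8 ≡ 28
85^14 ≡ 1
The smallest such exponent is 14, so the order of 85 is 14.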